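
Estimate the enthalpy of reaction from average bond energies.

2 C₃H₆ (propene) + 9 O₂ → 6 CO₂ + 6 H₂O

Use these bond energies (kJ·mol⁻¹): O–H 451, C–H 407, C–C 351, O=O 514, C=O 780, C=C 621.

ΔH ≈ −3318 kJ

Bonds broken (reactants):
  C–C: 2 × 351 = 702
  C–H: 12 × 407 = 4884
  C=C: 2 × 621 = 1242
  O=O: 9 × 514 = 4626
  Σ(broken) = 11454 kJ
Bonds formed (products):
  C=O: 12 × 780 = 9360
  O–H: 12 × 451 = 5412
  Σ(formed) = 14772 kJ
ΔH = Σ(broken) − Σ(formed) = 11454 − 14772 = −3318 kJ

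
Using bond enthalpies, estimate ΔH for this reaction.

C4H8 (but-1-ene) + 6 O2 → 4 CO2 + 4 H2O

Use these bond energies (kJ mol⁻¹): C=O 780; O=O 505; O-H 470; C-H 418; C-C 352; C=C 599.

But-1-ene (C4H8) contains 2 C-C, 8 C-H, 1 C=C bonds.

Bonds broken (reactants):
  C-C: 2 × 352 = 704
  C-H: 8 × 418 = 3344
  C=C: 1 × 599 = 599
  O=O: 6 × 505 = 3030
  Σ(broken) = 7677 kJ
Bonds formed (products):
  C=O: 8 × 780 = 6240
  O-H: 8 × 470 = 3760
  Σ(formed) = 10000 kJ
ΔH = Σ(broken) − Σ(formed) = 7677 − 10000 = −2323 kJ

ΔH ≈ −2323 kJ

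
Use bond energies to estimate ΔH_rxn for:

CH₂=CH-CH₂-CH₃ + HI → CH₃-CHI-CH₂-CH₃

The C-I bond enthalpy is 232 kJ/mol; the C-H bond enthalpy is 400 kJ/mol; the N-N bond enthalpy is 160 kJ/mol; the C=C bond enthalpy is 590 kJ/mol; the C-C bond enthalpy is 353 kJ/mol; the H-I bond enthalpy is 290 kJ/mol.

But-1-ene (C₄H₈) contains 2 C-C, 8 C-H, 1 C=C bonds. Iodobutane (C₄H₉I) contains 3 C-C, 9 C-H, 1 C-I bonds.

Bonds broken (reactants):
  C-C: 2 × 353 = 706
  C-H: 8 × 400 = 3200
  C=C: 1 × 590 = 590
  H-I: 1 × 290 = 290
  Σ(broken) = 4786 kJ
Bonds formed (products):
  C-C: 3 × 353 = 1059
  C-H: 9 × 400 = 3600
  C-I: 1 × 232 = 232
  Σ(formed) = 4891 kJ
ΔH = Σ(broken) − Σ(formed) = 4786 − 4891 = −105 kJ

ΔH ≈ −105 kJ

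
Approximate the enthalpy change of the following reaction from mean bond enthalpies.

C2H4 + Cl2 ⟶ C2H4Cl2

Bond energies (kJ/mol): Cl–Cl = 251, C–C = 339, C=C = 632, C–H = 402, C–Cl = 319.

Bonds broken (reactants):
  C–H: 4 × 402 = 1608
  C=C: 1 × 632 = 632
  Cl–Cl: 1 × 251 = 251
  Σ(broken) = 2491 kJ
Bonds formed (products):
  C–C: 1 × 339 = 339
  C–Cl: 2 × 319 = 638
  C–H: 4 × 402 = 1608
  Σ(formed) = 2585 kJ
ΔH = Σ(broken) − Σ(formed) = 2491 − 2585 = −94 kJ

ΔH ≈ −94 kJ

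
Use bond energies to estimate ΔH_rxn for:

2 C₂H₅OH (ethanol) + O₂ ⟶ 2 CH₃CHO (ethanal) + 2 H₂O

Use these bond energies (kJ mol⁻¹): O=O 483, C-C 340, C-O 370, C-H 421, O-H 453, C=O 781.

ΔH ≈ −403 kJ

Bonds broken (reactants):
  C-C: 2 × 340 = 680
  C-H: 10 × 421 = 4210
  C-O: 2 × 370 = 740
  O-H: 2 × 453 = 906
  O=O: 1 × 483 = 483
  Σ(broken) = 7019 kJ
Bonds formed (products):
  C-C: 2 × 340 = 680
  C-H: 8 × 421 = 3368
  C=O: 2 × 781 = 1562
  O-H: 4 × 453 = 1812
  Σ(formed) = 7422 kJ
ΔH = Σ(broken) − Σ(formed) = 7019 − 7422 = −403 kJ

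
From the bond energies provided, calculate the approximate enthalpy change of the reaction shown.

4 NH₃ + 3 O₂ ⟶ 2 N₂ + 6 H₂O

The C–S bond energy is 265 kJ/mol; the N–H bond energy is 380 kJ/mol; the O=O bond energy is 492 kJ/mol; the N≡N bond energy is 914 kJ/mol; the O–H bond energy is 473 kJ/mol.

ΔH ≈ −1468 kJ

Bonds broken (reactants):
  N–H: 12 × 380 = 4560
  O=O: 3 × 492 = 1476
  Σ(broken) = 6036 kJ
Bonds formed (products):
  N≡N: 2 × 914 = 1828
  O–H: 12 × 473 = 5676
  Σ(formed) = 7504 kJ
ΔH = Σ(broken) − Σ(formed) = 6036 − 7504 = −1468 kJ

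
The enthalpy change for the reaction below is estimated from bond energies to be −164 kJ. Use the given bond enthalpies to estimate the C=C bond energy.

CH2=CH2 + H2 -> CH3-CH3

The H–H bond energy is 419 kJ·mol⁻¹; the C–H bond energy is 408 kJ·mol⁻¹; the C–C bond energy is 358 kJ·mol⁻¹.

D(C=C) ≈ 591 kJ/mol

Let D be the C=C bond energy.
Σ(broken) = 4×408 + 1×D + 1×419 = 2051 + D
Σ(formed) = 1×358 + 6×408 = 2806
ΔH = Σ(broken) − Σ(formed) = (2051 + D) − (2806) = −755 + D
Setting this equal to −164 kJ gives D = 591 kJ/mol.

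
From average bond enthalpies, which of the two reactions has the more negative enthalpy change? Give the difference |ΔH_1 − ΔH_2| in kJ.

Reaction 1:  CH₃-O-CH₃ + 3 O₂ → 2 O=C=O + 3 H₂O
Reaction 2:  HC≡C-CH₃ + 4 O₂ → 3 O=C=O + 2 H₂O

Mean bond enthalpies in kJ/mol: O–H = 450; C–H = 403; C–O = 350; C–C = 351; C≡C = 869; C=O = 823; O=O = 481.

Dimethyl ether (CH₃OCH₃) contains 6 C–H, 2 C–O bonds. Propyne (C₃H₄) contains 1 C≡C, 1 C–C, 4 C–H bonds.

Reaction 1:
  Bonds broken (reactants):
    C–H: 6 × 403 = 2418
    C–O: 2 × 350 = 700
    O=O: 3 × 481 = 1443
    Σ(broken) = 4561 kJ
  Bonds formed (products):
    C=O: 4 × 823 = 3292
    O–H: 6 × 450 = 2700
    Σ(formed) = 5992 kJ
  ΔH_1 = 4561 − 5992 = −1431 kJ
Reaction 2:
  Bonds broken (reactants):
    C≡C: 1 × 869 = 869
    C–C: 1 × 351 = 351
    C–H: 4 × 403 = 1612
    O=O: 4 × 481 = 1924
    Σ(broken) = 4756 kJ
  Bonds formed (products):
    C=O: 6 × 823 = 4938
    O–H: 4 × 450 = 1800
    Σ(formed) = 6738 kJ
  ΔH_2 = 4756 − 6738 = −1982 kJ
ΔH_1 − ΔH_2 = +551 kJ, so reaction 2 has the more negative ΔH; |ΔH_1 − ΔH_2| = 551 kJ.

Reaction 2, by 551 kJ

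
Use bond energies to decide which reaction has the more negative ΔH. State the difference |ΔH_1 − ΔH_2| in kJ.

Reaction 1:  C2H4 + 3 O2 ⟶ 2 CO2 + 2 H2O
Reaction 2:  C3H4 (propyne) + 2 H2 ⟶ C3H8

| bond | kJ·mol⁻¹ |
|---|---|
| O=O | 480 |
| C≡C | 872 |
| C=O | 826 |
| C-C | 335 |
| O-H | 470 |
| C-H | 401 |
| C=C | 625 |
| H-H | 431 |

Reaction 1:
  Bonds broken (reactants):
    C-H: 4 × 401 = 1604
    C=C: 1 × 625 = 625
    O=O: 3 × 480 = 1440
    Σ(broken) = 3669 kJ
  Bonds formed (products):
    C=O: 4 × 826 = 3304
    O-H: 4 × 470 = 1880
    Σ(formed) = 5184 kJ
  ΔH_1 = 3669 − 5184 = −1515 kJ
Reaction 2:
  Bonds broken (reactants):
    C≡C: 1 × 872 = 872
    C-C: 1 × 335 = 335
    C-H: 4 × 401 = 1604
    H-H: 2 × 431 = 862
    Σ(broken) = 3673 kJ
  Bonds formed (products):
    C-C: 2 × 335 = 670
    C-H: 8 × 401 = 3208
    Σ(formed) = 3878 kJ
  ΔH_2 = 3673 − 3878 = −205 kJ
ΔH_1 − ΔH_2 = −1310 kJ, so reaction 1 has the more negative ΔH; |ΔH_1 − ΔH_2| = 1310 kJ.

Reaction 1, by 1310 kJ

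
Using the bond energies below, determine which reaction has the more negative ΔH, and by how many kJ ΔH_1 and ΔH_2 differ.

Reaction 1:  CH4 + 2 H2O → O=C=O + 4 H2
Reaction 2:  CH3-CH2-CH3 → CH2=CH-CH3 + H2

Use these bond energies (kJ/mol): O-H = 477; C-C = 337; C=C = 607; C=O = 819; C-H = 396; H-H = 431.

Reaction 1:
  Bonds broken (reactants):
    C-H: 4 × 396 = 1584
    O-H: 4 × 477 = 1908
    Σ(broken) = 3492 kJ
  Bonds formed (products):
    C=O: 2 × 819 = 1638
    H-H: 4 × 431 = 1724
    Σ(formed) = 3362 kJ
  ΔH_1 = 3492 − 3362 = +130 kJ
Reaction 2:
  Bonds broken (reactants):
    C-C: 2 × 337 = 674
    C-H: 8 × 396 = 3168
    Σ(broken) = 3842 kJ
  Bonds formed (products):
    C-C: 1 × 337 = 337
    C-H: 6 × 396 = 2376
    C=C: 1 × 607 = 607
    H-H: 1 × 431 = 431
    Σ(formed) = 3751 kJ
  ΔH_2 = 3842 − 3751 = +91 kJ
ΔH_1 − ΔH_2 = +39 kJ, so reaction 2 has the more negative ΔH; |ΔH_1 − ΔH_2| = 39 kJ.

Reaction 2, by 39 kJ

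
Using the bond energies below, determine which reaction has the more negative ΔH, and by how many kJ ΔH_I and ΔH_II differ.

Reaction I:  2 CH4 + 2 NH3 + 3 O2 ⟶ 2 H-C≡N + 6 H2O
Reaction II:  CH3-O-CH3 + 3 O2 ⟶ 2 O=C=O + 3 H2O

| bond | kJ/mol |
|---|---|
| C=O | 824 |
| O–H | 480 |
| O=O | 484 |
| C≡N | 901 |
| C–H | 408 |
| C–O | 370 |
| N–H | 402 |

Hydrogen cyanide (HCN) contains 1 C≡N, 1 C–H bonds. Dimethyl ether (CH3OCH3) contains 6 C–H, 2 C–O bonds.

Reaction II, by 286 kJ

Reaction I:
  Bonds broken (reactants):
    C–H: 8 × 408 = 3264
    N–H: 6 × 402 = 2412
    O=O: 3 × 484 = 1452
    Σ(broken) = 7128 kJ
  Bonds formed (products):
    C≡N: 2 × 901 = 1802
    C–H: 2 × 408 = 816
    O–H: 12 × 480 = 5760
    Σ(formed) = 8378 kJ
  ΔH_I = 7128 − 8378 = −1250 kJ
Reaction II:
  Bonds broken (reactants):
    C–H: 6 × 408 = 2448
    C–O: 2 × 370 = 740
    O=O: 3 × 484 = 1452
    Σ(broken) = 4640 kJ
  Bonds formed (products):
    C=O: 4 × 824 = 3296
    O–H: 6 × 480 = 2880
    Σ(formed) = 6176 kJ
  ΔH_II = 4640 − 6176 = −1536 kJ
ΔH_I − ΔH_II = +286 kJ, so reaction II has the more negative ΔH; |ΔH_I − ΔH_II| = 286 kJ.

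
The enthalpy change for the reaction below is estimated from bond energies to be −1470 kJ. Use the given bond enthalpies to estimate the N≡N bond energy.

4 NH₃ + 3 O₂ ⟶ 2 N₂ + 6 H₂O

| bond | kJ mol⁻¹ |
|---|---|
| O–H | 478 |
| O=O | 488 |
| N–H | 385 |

Let D be the N≡N bond energy.
Σ(broken) = 12×385 + 3×488 = 6084
Σ(formed) = 2×D + 12×478 = 5736 + 2D
ΔH = Σ(broken) − Σ(formed) = (6084) − (5736 + 2D) = +348 − 2D
Setting this equal to −1470 kJ gives 2D = 1818, so D = 909 kJ/mol.

D(N≡N) ≈ 909 kJ/mol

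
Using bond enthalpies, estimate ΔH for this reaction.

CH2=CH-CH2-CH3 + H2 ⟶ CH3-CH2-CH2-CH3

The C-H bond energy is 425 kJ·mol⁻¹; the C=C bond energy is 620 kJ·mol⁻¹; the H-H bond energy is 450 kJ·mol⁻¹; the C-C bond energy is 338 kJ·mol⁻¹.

ΔH ≈ −118 kJ

Bonds broken (reactants):
  C-C: 2 × 338 = 676
  C-H: 8 × 425 = 3400
  C=C: 1 × 620 = 620
  H-H: 1 × 450 = 450
  Σ(broken) = 5146 kJ
Bonds formed (products):
  C-C: 3 × 338 = 1014
  C-H: 10 × 425 = 4250
  Σ(formed) = 5264 kJ
ΔH = Σ(broken) − Σ(formed) = 5146 − 5264 = −118 kJ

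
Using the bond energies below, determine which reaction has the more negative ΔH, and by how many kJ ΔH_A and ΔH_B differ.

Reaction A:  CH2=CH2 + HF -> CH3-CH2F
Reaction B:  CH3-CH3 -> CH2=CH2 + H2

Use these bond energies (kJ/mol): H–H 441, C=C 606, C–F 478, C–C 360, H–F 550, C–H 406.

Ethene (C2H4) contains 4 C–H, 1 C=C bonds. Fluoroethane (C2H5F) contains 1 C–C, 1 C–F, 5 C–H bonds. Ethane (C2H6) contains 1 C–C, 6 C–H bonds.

Reaction A, by 213 kJ

Reaction A:
  Bonds broken (reactants):
    C–H: 4 × 406 = 1624
    C=C: 1 × 606 = 606
    H–F: 1 × 550 = 550
    Σ(broken) = 2780 kJ
  Bonds formed (products):
    C–C: 1 × 360 = 360
    C–F: 1 × 478 = 478
    C–H: 5 × 406 = 2030
    Σ(formed) = 2868 kJ
  ΔH_A = 2780 − 2868 = −88 kJ
Reaction B:
  Bonds broken (reactants):
    C–C: 1 × 360 = 360
    C–H: 6 × 406 = 2436
    Σ(broken) = 2796 kJ
  Bonds formed (products):
    C–H: 4 × 406 = 1624
    C=C: 1 × 606 = 606
    H–H: 1 × 441 = 441
    Σ(formed) = 2671 kJ
  ΔH_B = 2796 − 2671 = +125 kJ
ΔH_A − ΔH_B = −213 kJ, so reaction A has the more negative ΔH; |ΔH_A − ΔH_B| = 213 kJ.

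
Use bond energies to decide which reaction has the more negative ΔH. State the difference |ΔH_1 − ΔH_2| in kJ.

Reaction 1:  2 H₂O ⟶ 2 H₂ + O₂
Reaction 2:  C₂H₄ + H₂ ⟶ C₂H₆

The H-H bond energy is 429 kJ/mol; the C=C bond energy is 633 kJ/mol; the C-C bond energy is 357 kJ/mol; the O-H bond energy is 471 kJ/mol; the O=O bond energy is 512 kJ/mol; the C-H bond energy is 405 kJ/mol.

Reaction 2, by 619 kJ

Reaction 1:
  Bonds broken (reactants):
    O-H: 4 × 471 = 1884
    Σ(broken) = 1884 kJ
  Bonds formed (products):
    H-H: 2 × 429 = 858
    O=O: 1 × 512 = 512
    Σ(formed) = 1370 kJ
  ΔH_1 = 1884 − 1370 = +514 kJ
Reaction 2:
  Bonds broken (reactants):
    C-H: 4 × 405 = 1620
    C=C: 1 × 633 = 633
    H-H: 1 × 429 = 429
    Σ(broken) = 2682 kJ
  Bonds formed (products):
    C-C: 1 × 357 = 357
    C-H: 6 × 405 = 2430
    Σ(formed) = 2787 kJ
  ΔH_2 = 2682 − 2787 = −105 kJ
ΔH_1 − ΔH_2 = +619 kJ, so reaction 2 has the more negative ΔH; |ΔH_1 − ΔH_2| = 619 kJ.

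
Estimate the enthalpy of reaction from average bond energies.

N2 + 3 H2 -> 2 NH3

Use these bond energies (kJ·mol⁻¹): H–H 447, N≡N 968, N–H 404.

Bonds broken (reactants):
  H–H: 3 × 447 = 1341
  N≡N: 1 × 968 = 968
  Σ(broken) = 2309 kJ
Bonds formed (products):
  N–H: 6 × 404 = 2424
  Σ(formed) = 2424 kJ
ΔH = Σ(broken) − Σ(formed) = 2309 − 2424 = −115 kJ

ΔH ≈ −115 kJ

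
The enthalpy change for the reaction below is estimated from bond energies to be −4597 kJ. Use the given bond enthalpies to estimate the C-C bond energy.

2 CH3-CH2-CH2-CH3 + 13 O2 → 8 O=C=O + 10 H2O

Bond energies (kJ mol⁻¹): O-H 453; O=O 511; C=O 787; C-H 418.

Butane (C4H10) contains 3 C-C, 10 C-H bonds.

Let D be the C-C bond energy.
Σ(broken) = 6×D + 20×418 + 13×511 = 15003 + 6D
Σ(formed) = 16×787 + 20×453 = 21652
ΔH = Σ(broken) − Σ(formed) = (15003 + 6D) − (21652) = −6649 + 6D
Setting this equal to −4597 kJ gives 6D = 2052, so D = 342 kJ/mol.

D(C-C) ≈ 342 kJ/mol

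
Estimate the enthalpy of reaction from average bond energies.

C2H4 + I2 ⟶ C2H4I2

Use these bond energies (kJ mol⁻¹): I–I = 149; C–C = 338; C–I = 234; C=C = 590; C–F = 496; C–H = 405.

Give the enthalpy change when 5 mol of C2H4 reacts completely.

Bonds broken (reactants):
  C–H: 4 × 405 = 1620
  C=C: 1 × 590 = 590
  I–I: 1 × 149 = 149
  Σ(broken) = 2359 kJ
Bonds formed (products):
  C–C: 1 × 338 = 338
  C–H: 4 × 405 = 1620
  C–I: 2 × 234 = 468
  Σ(formed) = 2426 kJ
ΔH = Σ(broken) − Σ(formed) = 2359 − 2426 = −67 kJ
For 5× the reaction as written: 5 × (−67) = −335 kJ

ΔH = −335 kJ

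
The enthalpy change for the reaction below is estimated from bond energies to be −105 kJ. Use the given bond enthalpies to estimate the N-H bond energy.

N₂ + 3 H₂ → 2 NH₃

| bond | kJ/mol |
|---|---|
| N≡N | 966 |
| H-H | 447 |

D(N-H) ≈ 402 kJ/mol

Let D be the N-H bond energy.
Σ(broken) = 3×447 + 1×966 = 2307
Σ(formed) = 6×D = 6D
ΔH = Σ(broken) − Σ(formed) = (2307) − (6D) = +2307 − 6D
Setting this equal to −105 kJ gives 6D = 2412, so D = 402 kJ/mol.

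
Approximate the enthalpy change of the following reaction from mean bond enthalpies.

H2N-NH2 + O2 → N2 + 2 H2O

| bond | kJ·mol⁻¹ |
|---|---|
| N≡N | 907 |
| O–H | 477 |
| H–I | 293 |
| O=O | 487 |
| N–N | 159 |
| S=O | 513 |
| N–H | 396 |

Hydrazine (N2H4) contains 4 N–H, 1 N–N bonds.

ΔH ≈ −585 kJ

Bonds broken (reactants):
  N–H: 4 × 396 = 1584
  N–N: 1 × 159 = 159
  O=O: 1 × 487 = 487
  Σ(broken) = 2230 kJ
Bonds formed (products):
  N≡N: 1 × 907 = 907
  O–H: 4 × 477 = 1908
  Σ(formed) = 2815 kJ
ΔH = Σ(broken) − Σ(formed) = 2230 − 2815 = −585 kJ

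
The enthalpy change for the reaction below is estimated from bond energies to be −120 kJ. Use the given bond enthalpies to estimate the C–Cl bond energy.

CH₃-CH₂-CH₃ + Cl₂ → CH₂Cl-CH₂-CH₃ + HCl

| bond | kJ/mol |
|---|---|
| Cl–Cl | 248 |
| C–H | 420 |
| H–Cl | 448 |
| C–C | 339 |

D(C–Cl) ≈ 340 kJ/mol

Let D be the C–Cl bond energy.
Σ(broken) = 2×339 + 8×420 + 1×248 = 4286
Σ(formed) = 2×339 + 1×D + 7×420 + 1×448 = 4066 + D
ΔH = Σ(broken) − Σ(formed) = (4286) − (4066 + D) = +220 − D
Setting this equal to −120 kJ gives D = 340 kJ/mol.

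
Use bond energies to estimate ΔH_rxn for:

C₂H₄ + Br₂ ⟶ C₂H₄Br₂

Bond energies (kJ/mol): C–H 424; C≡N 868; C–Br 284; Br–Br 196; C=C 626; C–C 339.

ΔH ≈ −85 kJ

Bonds broken (reactants):
  Br–Br: 1 × 196 = 196
  C–H: 4 × 424 = 1696
  C=C: 1 × 626 = 626
  Σ(broken) = 2518 kJ
Bonds formed (products):
  C–Br: 2 × 284 = 568
  C–C: 1 × 339 = 339
  C–H: 4 × 424 = 1696
  Σ(formed) = 2603 kJ
ΔH = Σ(broken) − Σ(formed) = 2518 − 2603 = −85 kJ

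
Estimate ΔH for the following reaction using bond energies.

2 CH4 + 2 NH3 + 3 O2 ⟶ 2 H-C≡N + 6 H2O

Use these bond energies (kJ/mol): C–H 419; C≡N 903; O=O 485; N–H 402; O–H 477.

ΔH ≈ −1149 kJ

Bonds broken (reactants):
  C–H: 8 × 419 = 3352
  N–H: 6 × 402 = 2412
  O=O: 3 × 485 = 1455
  Σ(broken) = 7219 kJ
Bonds formed (products):
  C≡N: 2 × 903 = 1806
  C–H: 2 × 419 = 838
  O–H: 12 × 477 = 5724
  Σ(formed) = 8368 kJ
ΔH = Σ(broken) − Σ(formed) = 7219 − 8368 = −1149 kJ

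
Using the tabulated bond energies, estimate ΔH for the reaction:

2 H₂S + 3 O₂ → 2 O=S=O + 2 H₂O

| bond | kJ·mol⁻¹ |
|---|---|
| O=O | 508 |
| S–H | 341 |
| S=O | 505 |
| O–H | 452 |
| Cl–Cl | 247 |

ΔH ≈ −940 kJ

Bonds broken (reactants):
  O=O: 3 × 508 = 1524
  S–H: 4 × 341 = 1364
  Σ(broken) = 2888 kJ
Bonds formed (products):
  O–H: 4 × 452 = 1808
  S=O: 4 × 505 = 2020
  Σ(formed) = 3828 kJ
ΔH = Σ(broken) − Σ(formed) = 2888 − 3828 = −940 kJ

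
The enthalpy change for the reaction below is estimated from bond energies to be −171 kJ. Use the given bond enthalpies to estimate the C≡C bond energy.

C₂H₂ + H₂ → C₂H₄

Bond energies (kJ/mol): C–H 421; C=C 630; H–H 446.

D(C≡C) ≈ 855 kJ/mol

Let D be the C≡C bond energy.
Σ(broken) = 1×D + 2×421 + 1×446 = 1288 + D
Σ(formed) = 4×421 + 1×630 = 2314
ΔH = Σ(broken) − Σ(formed) = (1288 + D) − (2314) = −1026 + D
Setting this equal to −171 kJ gives D = 855 kJ/mol.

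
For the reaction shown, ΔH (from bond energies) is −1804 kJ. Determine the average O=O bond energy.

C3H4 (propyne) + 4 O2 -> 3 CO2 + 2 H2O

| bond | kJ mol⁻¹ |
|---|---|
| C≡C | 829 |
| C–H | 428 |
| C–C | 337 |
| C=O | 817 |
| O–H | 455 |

D(O=O) ≈ 510 kJ/mol

Let D be the O=O bond energy.
Σ(broken) = 1×829 + 1×337 + 4×428 + 4×D = 2878 + 4D
Σ(formed) = 6×817 + 4×455 = 6722
ΔH = Σ(broken) − Σ(formed) = (2878 + 4D) − (6722) = −3844 + 4D
Setting this equal to −1804 kJ gives 4D = 2040, so D = 510 kJ/mol.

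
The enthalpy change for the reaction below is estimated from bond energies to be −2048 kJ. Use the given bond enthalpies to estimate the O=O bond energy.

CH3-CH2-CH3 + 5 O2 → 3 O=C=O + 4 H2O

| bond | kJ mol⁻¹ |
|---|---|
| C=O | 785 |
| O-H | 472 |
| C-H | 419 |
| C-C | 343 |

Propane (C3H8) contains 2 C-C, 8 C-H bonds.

D(O=O) ≈ 480 kJ/mol

Let D be the O=O bond energy.
Σ(broken) = 2×343 + 8×419 + 5×D = 4038 + 5D
Σ(formed) = 6×785 + 8×472 = 8486
ΔH = Σ(broken) − Σ(formed) = (4038 + 5D) − (8486) = −4448 + 5D
Setting this equal to −2048 kJ gives 5D = 2400, so D = 480 kJ/mol.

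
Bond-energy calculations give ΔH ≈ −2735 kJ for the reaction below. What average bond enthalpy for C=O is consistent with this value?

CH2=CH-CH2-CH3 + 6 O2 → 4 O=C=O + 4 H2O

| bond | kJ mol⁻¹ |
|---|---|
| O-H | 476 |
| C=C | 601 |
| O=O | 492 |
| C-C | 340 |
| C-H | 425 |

Let D be the C=O bond energy.
Σ(broken) = 2×340 + 8×425 + 1×601 + 6×492 = 7633
Σ(formed) = 8×D + 8×476 = 3808 + 8D
ΔH = Σ(broken) − Σ(formed) = (7633) − (3808 + 8D) = +3825 − 8D
Setting this equal to −2735 kJ gives 8D = 6560, so D = 820 kJ/mol.

D(C=O) ≈ 820 kJ/mol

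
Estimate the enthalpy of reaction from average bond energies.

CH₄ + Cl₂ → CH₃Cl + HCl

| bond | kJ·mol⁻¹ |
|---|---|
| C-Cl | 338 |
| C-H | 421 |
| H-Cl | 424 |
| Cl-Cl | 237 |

Bonds broken (reactants):
  C-H: 4 × 421 = 1684
  Cl-Cl: 1 × 237 = 237
  Σ(broken) = 1921 kJ
Bonds formed (products):
  C-Cl: 1 × 338 = 338
  C-H: 3 × 421 = 1263
  H-Cl: 1 × 424 = 424
  Σ(formed) = 2025 kJ
ΔH = Σ(broken) − Σ(formed) = 1921 − 2025 = −104 kJ

ΔH ≈ −104 kJ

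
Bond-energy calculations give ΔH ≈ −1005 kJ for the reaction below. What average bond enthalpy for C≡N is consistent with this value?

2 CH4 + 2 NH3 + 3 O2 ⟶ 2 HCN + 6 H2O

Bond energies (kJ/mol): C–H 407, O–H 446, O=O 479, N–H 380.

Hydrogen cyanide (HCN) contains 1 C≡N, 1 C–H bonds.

D(C≡N) ≈ 906 kJ/mol

Let D be the C≡N bond energy.
Σ(broken) = 8×407 + 6×380 + 3×479 = 6973
Σ(formed) = 2×D + 2×407 + 12×446 = 6166 + 2D
ΔH = Σ(broken) − Σ(formed) = (6973) − (6166 + 2D) = +807 − 2D
Setting this equal to −1005 kJ gives 2D = 1812, so D = 906 kJ/mol.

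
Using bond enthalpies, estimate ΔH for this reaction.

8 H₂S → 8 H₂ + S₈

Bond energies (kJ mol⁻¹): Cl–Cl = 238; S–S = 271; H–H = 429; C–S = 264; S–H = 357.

Bonds broken (reactants):
  S–H: 16 × 357 = 5712
  Σ(broken) = 5712 kJ
Bonds formed (products):
  H–H: 8 × 429 = 3432
  S–S: 8 × 271 = 2168
  Σ(formed) = 5600 kJ
ΔH = Σ(broken) − Σ(formed) = 5712 − 5600 = +112 kJ

ΔH ≈ +112 kJ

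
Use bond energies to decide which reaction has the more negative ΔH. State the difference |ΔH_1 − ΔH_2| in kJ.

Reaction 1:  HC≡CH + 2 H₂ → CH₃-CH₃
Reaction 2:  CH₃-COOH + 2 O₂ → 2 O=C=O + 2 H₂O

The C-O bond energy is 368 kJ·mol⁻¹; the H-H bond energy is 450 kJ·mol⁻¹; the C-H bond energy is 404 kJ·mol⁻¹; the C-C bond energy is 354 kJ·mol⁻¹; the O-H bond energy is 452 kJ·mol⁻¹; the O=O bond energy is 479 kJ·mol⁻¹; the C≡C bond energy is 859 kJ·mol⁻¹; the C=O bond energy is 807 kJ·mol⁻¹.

Reaction 2, by 674 kJ

Reaction 1:
  Bonds broken (reactants):
    C≡C: 1 × 859 = 859
    C-H: 2 × 404 = 808
    H-H: 2 × 450 = 900
    Σ(broken) = 2567 kJ
  Bonds formed (products):
    C-C: 1 × 354 = 354
    C-H: 6 × 404 = 2424
    Σ(formed) = 2778 kJ
  ΔH_1 = 2567 − 2778 = −211 kJ
Reaction 2:
  Bonds broken (reactants):
    C-C: 1 × 354 = 354
    C-H: 3 × 404 = 1212
    C-O: 1 × 368 = 368
    C=O: 1 × 807 = 807
    O-H: 1 × 452 = 452
    O=O: 2 × 479 = 958
    Σ(broken) = 4151 kJ
  Bonds formed (products):
    C=O: 4 × 807 = 3228
    O-H: 4 × 452 = 1808
    Σ(formed) = 5036 kJ
  ΔH_2 = 4151 − 5036 = −885 kJ
ΔH_1 − ΔH_2 = +674 kJ, so reaction 2 has the more negative ΔH; |ΔH_1 − ΔH_2| = 674 kJ.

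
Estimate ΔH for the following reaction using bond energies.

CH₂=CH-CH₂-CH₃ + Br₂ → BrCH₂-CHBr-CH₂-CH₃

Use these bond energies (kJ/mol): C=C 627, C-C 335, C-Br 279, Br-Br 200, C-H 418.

Bonds broken (reactants):
  Br-Br: 1 × 200 = 200
  C-C: 2 × 335 = 670
  C-H: 8 × 418 = 3344
  C=C: 1 × 627 = 627
  Σ(broken) = 4841 kJ
Bonds formed (products):
  C-Br: 2 × 279 = 558
  C-C: 3 × 335 = 1005
  C-H: 8 × 418 = 3344
  Σ(formed) = 4907 kJ
ΔH = Σ(broken) − Σ(formed) = 4841 − 4907 = −66 kJ

ΔH ≈ −66 kJ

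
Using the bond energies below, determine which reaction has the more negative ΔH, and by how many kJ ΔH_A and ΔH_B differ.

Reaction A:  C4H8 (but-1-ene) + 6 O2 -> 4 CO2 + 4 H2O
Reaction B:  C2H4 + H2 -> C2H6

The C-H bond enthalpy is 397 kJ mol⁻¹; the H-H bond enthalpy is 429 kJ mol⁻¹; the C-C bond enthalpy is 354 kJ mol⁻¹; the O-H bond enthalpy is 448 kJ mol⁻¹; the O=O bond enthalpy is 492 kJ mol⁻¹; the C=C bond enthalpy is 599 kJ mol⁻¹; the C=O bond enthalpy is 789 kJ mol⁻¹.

Reaction A:
  Bonds broken (reactants):
    C-C: 2 × 354 = 708
    C-H: 8 × 397 = 3176
    C=C: 1 × 599 = 599
    O=O: 6 × 492 = 2952
    Σ(broken) = 7435 kJ
  Bonds formed (products):
    C=O: 8 × 789 = 6312
    O-H: 8 × 448 = 3584
    Σ(formed) = 9896 kJ
  ΔH_A = 7435 − 9896 = −2461 kJ
Reaction B:
  Bonds broken (reactants):
    C-H: 4 × 397 = 1588
    C=C: 1 × 599 = 599
    H-H: 1 × 429 = 429
    Σ(broken) = 2616 kJ
  Bonds formed (products):
    C-C: 1 × 354 = 354
    C-H: 6 × 397 = 2382
    Σ(formed) = 2736 kJ
  ΔH_B = 2616 − 2736 = −120 kJ
ΔH_A − ΔH_B = −2341 kJ, so reaction A has the more negative ΔH; |ΔH_A − ΔH_B| = 2341 kJ.

Reaction A, by 2341 kJ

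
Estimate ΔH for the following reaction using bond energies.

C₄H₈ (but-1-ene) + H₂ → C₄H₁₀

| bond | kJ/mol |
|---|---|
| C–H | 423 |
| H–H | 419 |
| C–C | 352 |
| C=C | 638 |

Bonds broken (reactants):
  C–C: 2 × 352 = 704
  C–H: 8 × 423 = 3384
  C=C: 1 × 638 = 638
  H–H: 1 × 419 = 419
  Σ(broken) = 5145 kJ
Bonds formed (products):
  C–C: 3 × 352 = 1056
  C–H: 10 × 423 = 4230
  Σ(formed) = 5286 kJ
ΔH = Σ(broken) − Σ(formed) = 5145 − 5286 = −141 kJ

ΔH ≈ −141 kJ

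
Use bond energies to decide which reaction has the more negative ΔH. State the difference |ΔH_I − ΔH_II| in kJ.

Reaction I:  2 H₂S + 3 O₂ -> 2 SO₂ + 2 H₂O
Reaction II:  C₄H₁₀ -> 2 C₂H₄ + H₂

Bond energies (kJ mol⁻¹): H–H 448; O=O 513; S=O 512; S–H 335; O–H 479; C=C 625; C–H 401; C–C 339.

Reaction I, by 1206 kJ

Reaction I:
  Bonds broken (reactants):
    O=O: 3 × 513 = 1539
    S–H: 4 × 335 = 1340
    Σ(broken) = 2879 kJ
  Bonds formed (products):
    O–H: 4 × 479 = 1916
    S=O: 4 × 512 = 2048
    Σ(formed) = 3964 kJ
  ΔH_I = 2879 − 3964 = −1085 kJ
Reaction II:
  Bonds broken (reactants):
    C–C: 3 × 339 = 1017
    C–H: 10 × 401 = 4010
    Σ(broken) = 5027 kJ
  Bonds formed (products):
    C–H: 8 × 401 = 3208
    C=C: 2 × 625 = 1250
    H–H: 1 × 448 = 448
    Σ(formed) = 4906 kJ
  ΔH_II = 5027 − 4906 = +121 kJ
ΔH_I − ΔH_II = −1206 kJ, so reaction I has the more negative ΔH; |ΔH_I − ΔH_II| = 1206 kJ.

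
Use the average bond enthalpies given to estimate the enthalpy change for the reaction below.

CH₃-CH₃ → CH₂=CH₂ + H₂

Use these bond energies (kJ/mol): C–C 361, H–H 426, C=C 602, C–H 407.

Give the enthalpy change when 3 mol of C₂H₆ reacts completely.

ΔH = +441 kJ

Bonds broken (reactants):
  C–C: 1 × 361 = 361
  C–H: 6 × 407 = 2442
  Σ(broken) = 2803 kJ
Bonds formed (products):
  C–H: 4 × 407 = 1628
  C=C: 1 × 602 = 602
  H–H: 1 × 426 = 426
  Σ(formed) = 2656 kJ
ΔH = Σ(broken) − Σ(formed) = 2803 − 2656 = +147 kJ
For 3× the reaction as written: 3 × (+147) = +441 kJ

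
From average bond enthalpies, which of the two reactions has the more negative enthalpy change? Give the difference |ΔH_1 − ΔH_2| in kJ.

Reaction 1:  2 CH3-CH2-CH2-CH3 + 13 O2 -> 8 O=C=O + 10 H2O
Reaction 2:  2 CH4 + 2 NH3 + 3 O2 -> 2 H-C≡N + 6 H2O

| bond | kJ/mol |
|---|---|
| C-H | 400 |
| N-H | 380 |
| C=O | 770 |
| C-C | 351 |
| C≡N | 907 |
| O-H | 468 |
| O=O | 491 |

Reaction 1:
  Bonds broken (reactants):
    C-C: 6 × 351 = 2106
    C-H: 20 × 400 = 8000
    O=O: 13 × 491 = 6383
    Σ(broken) = 16489 kJ
  Bonds formed (products):
    C=O: 16 × 770 = 12320
    O-H: 20 × 468 = 9360
    Σ(formed) = 21680 kJ
  ΔH_1 = 16489 − 21680 = −5191 kJ
Reaction 2:
  Bonds broken (reactants):
    C-H: 8 × 400 = 3200
    N-H: 6 × 380 = 2280
    O=O: 3 × 491 = 1473
    Σ(broken) = 6953 kJ
  Bonds formed (products):
    C≡N: 2 × 907 = 1814
    C-H: 2 × 400 = 800
    O-H: 12 × 468 = 5616
    Σ(formed) = 8230 kJ
  ΔH_2 = 6953 − 8230 = −1277 kJ
ΔH_1 − ΔH_2 = −3914 kJ, so reaction 1 has the more negative ΔH; |ΔH_1 − ΔH_2| = 3914 kJ.

Reaction 1, by 3914 kJ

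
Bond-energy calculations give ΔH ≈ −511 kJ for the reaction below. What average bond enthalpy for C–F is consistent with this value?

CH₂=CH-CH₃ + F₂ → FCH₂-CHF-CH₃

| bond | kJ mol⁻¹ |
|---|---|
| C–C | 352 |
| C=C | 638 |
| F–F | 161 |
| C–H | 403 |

Let D be the C–F bond energy.
Σ(broken) = 1×352 + 6×403 + 1×638 + 1×161 = 3569
Σ(formed) = 2×352 + 2×D + 6×403 = 3122 + 2D
ΔH = Σ(broken) − Σ(formed) = (3569) − (3122 + 2D) = +447 − 2D
Setting this equal to −511 kJ gives 2D = 958, so D = 479 kJ/mol.

D(C–F) ≈ 479 kJ/mol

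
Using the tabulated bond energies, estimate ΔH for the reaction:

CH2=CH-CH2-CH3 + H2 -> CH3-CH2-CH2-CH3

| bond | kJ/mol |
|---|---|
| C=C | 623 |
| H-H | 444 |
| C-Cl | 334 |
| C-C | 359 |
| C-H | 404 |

ΔH ≈ −100 kJ

Bonds broken (reactants):
  C-C: 2 × 359 = 718
  C-H: 8 × 404 = 3232
  C=C: 1 × 623 = 623
  H-H: 1 × 444 = 444
  Σ(broken) = 5017 kJ
Bonds formed (products):
  C-C: 3 × 359 = 1077
  C-H: 10 × 404 = 4040
  Σ(formed) = 5117 kJ
ΔH = Σ(broken) − Σ(formed) = 5017 − 5117 = −100 kJ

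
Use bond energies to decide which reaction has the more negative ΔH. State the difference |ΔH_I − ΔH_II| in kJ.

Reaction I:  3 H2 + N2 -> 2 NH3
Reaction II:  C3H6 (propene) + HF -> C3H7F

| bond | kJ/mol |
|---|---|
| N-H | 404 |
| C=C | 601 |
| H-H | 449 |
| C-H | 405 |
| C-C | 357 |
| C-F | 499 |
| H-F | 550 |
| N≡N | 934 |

Reaction I, by 33 kJ

Reaction I:
  Bonds broken (reactants):
    H-H: 3 × 449 = 1347
    N≡N: 1 × 934 = 934
    Σ(broken) = 2281 kJ
  Bonds formed (products):
    N-H: 6 × 404 = 2424
    Σ(formed) = 2424 kJ
  ΔH_I = 2281 − 2424 = −143 kJ
Reaction II:
  Bonds broken (reactants):
    C-C: 1 × 357 = 357
    C-H: 6 × 405 = 2430
    C=C: 1 × 601 = 601
    H-F: 1 × 550 = 550
    Σ(broken) = 3938 kJ
  Bonds formed (products):
    C-C: 2 × 357 = 714
    C-F: 1 × 499 = 499
    C-H: 7 × 405 = 2835
    Σ(formed) = 4048 kJ
  ΔH_II = 3938 − 4048 = −110 kJ
ΔH_I − ΔH_II = −33 kJ, so reaction I has the more negative ΔH; |ΔH_I − ΔH_II| = 33 kJ.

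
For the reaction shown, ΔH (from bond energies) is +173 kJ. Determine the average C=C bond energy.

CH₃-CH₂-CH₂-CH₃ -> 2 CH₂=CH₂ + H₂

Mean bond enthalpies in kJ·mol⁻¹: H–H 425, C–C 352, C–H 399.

D(C=C) ≈ 628 kJ/mol

Let D be the C=C bond energy.
Σ(broken) = 3×352 + 10×399 = 5046
Σ(formed) = 8×399 + 2×D + 1×425 = 3617 + 2D
ΔH = Σ(broken) − Σ(formed) = (5046) − (3617 + 2D) = +1429 − 2D
Setting this equal to +173 kJ gives 2D = 1256, so D = 628 kJ/mol.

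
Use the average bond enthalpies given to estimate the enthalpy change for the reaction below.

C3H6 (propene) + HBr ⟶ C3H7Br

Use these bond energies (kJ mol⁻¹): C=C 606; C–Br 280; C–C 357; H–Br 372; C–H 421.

ΔH ≈ −80 kJ

Bonds broken (reactants):
  C–C: 1 × 357 = 357
  C–H: 6 × 421 = 2526
  C=C: 1 × 606 = 606
  H–Br: 1 × 372 = 372
  Σ(broken) = 3861 kJ
Bonds formed (products):
  C–Br: 1 × 280 = 280
  C–C: 2 × 357 = 714
  C–H: 7 × 421 = 2947
  Σ(formed) = 3941 kJ
ΔH = Σ(broken) − Σ(formed) = 3861 − 3941 = −80 kJ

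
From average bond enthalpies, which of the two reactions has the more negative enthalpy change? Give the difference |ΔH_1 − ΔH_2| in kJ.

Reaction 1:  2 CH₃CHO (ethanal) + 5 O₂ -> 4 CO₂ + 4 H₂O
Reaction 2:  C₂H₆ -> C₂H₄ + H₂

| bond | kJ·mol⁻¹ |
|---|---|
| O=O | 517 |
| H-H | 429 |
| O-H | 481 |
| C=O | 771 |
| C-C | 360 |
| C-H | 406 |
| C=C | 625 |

Reaction 1:
  Bonds broken (reactants):
    C-C: 2 × 360 = 720
    C-H: 8 × 406 = 3248
    C=O: 2 × 771 = 1542
    O=O: 5 × 517 = 2585
    Σ(broken) = 8095 kJ
  Bonds formed (products):
    C=O: 8 × 771 = 6168
    O-H: 8 × 481 = 3848
    Σ(formed) = 10016 kJ
  ΔH_1 = 8095 − 10016 = −1921 kJ
Reaction 2:
  Bonds broken (reactants):
    C-C: 1 × 360 = 360
    C-H: 6 × 406 = 2436
    Σ(broken) = 2796 kJ
  Bonds formed (products):
    C-H: 4 × 406 = 1624
    C=C: 1 × 625 = 625
    H-H: 1 × 429 = 429
    Σ(formed) = 2678 kJ
  ΔH_2 = 2796 − 2678 = +118 kJ
ΔH_1 − ΔH_2 = −2039 kJ, so reaction 1 has the more negative ΔH; |ΔH_1 − ΔH_2| = 2039 kJ.

Reaction 1, by 2039 kJ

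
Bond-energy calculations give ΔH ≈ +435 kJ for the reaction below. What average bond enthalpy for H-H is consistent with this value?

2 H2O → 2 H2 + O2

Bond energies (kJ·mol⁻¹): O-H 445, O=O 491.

Let D be the H-H bond energy.
Σ(broken) = 4×445 = 1780
Σ(formed) = 2×D + 1×491 = 491 + 2D
ΔH = Σ(broken) − Σ(formed) = (1780) − (491 + 2D) = +1289 − 2D
Setting this equal to +435 kJ gives 2D = 854, so D = 427 kJ/mol.

D(H-H) ≈ 427 kJ/mol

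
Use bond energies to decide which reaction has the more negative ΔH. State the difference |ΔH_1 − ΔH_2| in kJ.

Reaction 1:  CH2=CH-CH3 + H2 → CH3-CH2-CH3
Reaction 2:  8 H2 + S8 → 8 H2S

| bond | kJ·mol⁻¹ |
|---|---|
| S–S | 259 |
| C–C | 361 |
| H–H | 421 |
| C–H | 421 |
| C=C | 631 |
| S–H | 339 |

Reaction 1:
  Bonds broken (reactants):
    C–C: 1 × 361 = 361
    C–H: 6 × 421 = 2526
    C=C: 1 × 631 = 631
    H–H: 1 × 421 = 421
    Σ(broken) = 3939 kJ
  Bonds formed (products):
    C–C: 2 × 361 = 722
    C–H: 8 × 421 = 3368
    Σ(formed) = 4090 kJ
  ΔH_1 = 3939 − 4090 = −151 kJ
Reaction 2:
  Bonds broken (reactants):
    H–H: 8 × 421 = 3368
    S–S: 8 × 259 = 2072
    Σ(broken) = 5440 kJ
  Bonds formed (products):
    S–H: 16 × 339 = 5424
    Σ(formed) = 5424 kJ
  ΔH_2 = 5440 − 5424 = +16 kJ
ΔH_1 − ΔH_2 = −167 kJ, so reaction 1 has the more negative ΔH; |ΔH_1 − ΔH_2| = 167 kJ.

Reaction 1, by 167 kJ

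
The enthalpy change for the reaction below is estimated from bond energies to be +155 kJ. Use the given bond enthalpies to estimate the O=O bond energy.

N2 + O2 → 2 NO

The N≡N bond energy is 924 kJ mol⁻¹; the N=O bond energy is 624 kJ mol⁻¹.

D(O=O) ≈ 479 kJ/mol

Let D be the O=O bond energy.
Σ(broken) = 1×924 + 1×D = 924 + D
Σ(formed) = 2×624 = 1248
ΔH = Σ(broken) − Σ(formed) = (924 + D) − (1248) = −324 + D
Setting this equal to +155 kJ gives D = 479 kJ/mol.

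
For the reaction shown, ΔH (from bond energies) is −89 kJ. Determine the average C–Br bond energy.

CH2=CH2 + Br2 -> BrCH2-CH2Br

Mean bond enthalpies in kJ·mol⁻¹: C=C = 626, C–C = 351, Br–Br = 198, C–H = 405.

D(C–Br) ≈ 281 kJ/mol

Let D be the C–Br bond energy.
Σ(broken) = 1×198 + 4×405 + 1×626 = 2444
Σ(formed) = 2×D + 1×351 + 4×405 = 1971 + 2D
ΔH = Σ(broken) − Σ(formed) = (2444) − (1971 + 2D) = +473 − 2D
Setting this equal to −89 kJ gives 2D = 562, so D = 281 kJ/mol.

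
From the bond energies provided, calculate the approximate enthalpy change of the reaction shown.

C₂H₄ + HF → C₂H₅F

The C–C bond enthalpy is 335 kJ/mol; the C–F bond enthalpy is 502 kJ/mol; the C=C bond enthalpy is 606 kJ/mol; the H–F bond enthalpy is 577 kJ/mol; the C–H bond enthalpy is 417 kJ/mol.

ΔH ≈ −71 kJ

Bonds broken (reactants):
  C–H: 4 × 417 = 1668
  C=C: 1 × 606 = 606
  H–F: 1 × 577 = 577
  Σ(broken) = 2851 kJ
Bonds formed (products):
  C–C: 1 × 335 = 335
  C–F: 1 × 502 = 502
  C–H: 5 × 417 = 2085
  Σ(formed) = 2922 kJ
ΔH = Σ(broken) − Σ(formed) = 2851 − 2922 = −71 kJ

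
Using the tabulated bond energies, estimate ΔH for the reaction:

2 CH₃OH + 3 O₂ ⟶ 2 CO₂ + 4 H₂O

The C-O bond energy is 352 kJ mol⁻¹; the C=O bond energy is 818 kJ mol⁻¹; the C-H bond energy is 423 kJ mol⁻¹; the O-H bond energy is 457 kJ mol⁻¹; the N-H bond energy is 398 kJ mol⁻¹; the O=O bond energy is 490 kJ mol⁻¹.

ΔH ≈ −1302 kJ

Bonds broken (reactants):
  C-H: 6 × 423 = 2538
  C-O: 2 × 352 = 704
  O-H: 2 × 457 = 914
  O=O: 3 × 490 = 1470
  Σ(broken) = 5626 kJ
Bonds formed (products):
  C=O: 4 × 818 = 3272
  O-H: 8 × 457 = 3656
  Σ(formed) = 6928 kJ
ΔH = Σ(broken) − Σ(formed) = 5626 − 6928 = −1302 kJ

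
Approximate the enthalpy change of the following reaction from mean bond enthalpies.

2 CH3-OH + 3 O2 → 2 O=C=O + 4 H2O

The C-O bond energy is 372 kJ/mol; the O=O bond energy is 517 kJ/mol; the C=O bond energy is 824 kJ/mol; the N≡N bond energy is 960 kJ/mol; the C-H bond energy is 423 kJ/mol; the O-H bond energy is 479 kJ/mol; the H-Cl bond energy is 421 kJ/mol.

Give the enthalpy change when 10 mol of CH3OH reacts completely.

Bonds broken (reactants):
  C-H: 6 × 423 = 2538
  C-O: 2 × 372 = 744
  O-H: 2 × 479 = 958
  O=O: 3 × 517 = 1551
  Σ(broken) = 5791 kJ
Bonds formed (products):
  C=O: 4 × 824 = 3296
  O-H: 8 × 479 = 3832
  Σ(formed) = 7128 kJ
ΔH = Σ(broken) − Σ(formed) = 5791 − 7128 = −1337 kJ
For 5× the reaction as written: 5 × (−1337) = −6685 kJ

ΔH = −6685 kJ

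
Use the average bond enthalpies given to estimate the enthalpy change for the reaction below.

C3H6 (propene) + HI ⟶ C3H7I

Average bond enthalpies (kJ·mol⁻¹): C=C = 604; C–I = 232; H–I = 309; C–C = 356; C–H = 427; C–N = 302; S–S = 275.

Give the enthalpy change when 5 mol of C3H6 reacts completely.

Bonds broken (reactants):
  C–C: 1 × 356 = 356
  C–H: 6 × 427 = 2562
  C=C: 1 × 604 = 604
  H–I: 1 × 309 = 309
  Σ(broken) = 3831 kJ
Bonds formed (products):
  C–C: 2 × 356 = 712
  C–H: 7 × 427 = 2989
  C–I: 1 × 232 = 232
  Σ(formed) = 3933 kJ
ΔH = Σ(broken) − Σ(formed) = 3831 − 3933 = −102 kJ
For 5× the reaction as written: 5 × (−102) = −510 kJ

ΔH = −510 kJ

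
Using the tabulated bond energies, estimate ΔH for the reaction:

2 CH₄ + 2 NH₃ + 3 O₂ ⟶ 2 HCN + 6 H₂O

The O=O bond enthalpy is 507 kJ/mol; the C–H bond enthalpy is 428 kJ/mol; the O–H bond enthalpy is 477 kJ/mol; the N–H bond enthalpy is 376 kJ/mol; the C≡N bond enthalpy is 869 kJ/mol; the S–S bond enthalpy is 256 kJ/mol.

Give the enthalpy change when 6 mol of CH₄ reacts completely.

ΔH = −3351 kJ

Bonds broken (reactants):
  C–H: 8 × 428 = 3424
  N–H: 6 × 376 = 2256
  O=O: 3 × 507 = 1521
  Σ(broken) = 7201 kJ
Bonds formed (products):
  C≡N: 2 × 869 = 1738
  C–H: 2 × 428 = 856
  O–H: 12 × 477 = 5724
  Σ(formed) = 8318 kJ
ΔH = Σ(broken) − Σ(formed) = 7201 − 8318 = −1117 kJ
For 3× the reaction as written: 3 × (−1117) = −3351 kJ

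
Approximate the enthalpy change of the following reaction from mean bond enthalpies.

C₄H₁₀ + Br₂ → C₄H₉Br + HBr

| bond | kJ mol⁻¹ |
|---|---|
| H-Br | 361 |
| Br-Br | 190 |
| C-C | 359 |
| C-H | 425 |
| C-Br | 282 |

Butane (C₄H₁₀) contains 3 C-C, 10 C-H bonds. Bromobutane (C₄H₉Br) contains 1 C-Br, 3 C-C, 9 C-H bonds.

ΔH ≈ −28 kJ

Bonds broken (reactants):
  Br-Br: 1 × 190 = 190
  C-C: 3 × 359 = 1077
  C-H: 10 × 425 = 4250
  Σ(broken) = 5517 kJ
Bonds formed (products):
  C-Br: 1 × 282 = 282
  C-C: 3 × 359 = 1077
  C-H: 9 × 425 = 3825
  H-Br: 1 × 361 = 361
  Σ(formed) = 5545 kJ
ΔH = Σ(broken) − Σ(formed) = 5517 − 5545 = −28 kJ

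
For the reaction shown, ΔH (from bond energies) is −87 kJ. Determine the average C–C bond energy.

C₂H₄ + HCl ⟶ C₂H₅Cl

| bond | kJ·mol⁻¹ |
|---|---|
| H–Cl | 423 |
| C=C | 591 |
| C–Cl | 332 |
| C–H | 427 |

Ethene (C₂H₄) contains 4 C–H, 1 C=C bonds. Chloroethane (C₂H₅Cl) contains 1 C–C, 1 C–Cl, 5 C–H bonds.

D(C–C) ≈ 342 kJ/mol

Let D be the C–C bond energy.
Σ(broken) = 4×427 + 1×591 + 1×423 = 2722
Σ(formed) = 1×D + 1×332 + 5×427 = 2467 + D
ΔH = Σ(broken) − Σ(formed) = (2722) − (2467 + D) = +255 − D
Setting this equal to −87 kJ gives D = 342 kJ/mol.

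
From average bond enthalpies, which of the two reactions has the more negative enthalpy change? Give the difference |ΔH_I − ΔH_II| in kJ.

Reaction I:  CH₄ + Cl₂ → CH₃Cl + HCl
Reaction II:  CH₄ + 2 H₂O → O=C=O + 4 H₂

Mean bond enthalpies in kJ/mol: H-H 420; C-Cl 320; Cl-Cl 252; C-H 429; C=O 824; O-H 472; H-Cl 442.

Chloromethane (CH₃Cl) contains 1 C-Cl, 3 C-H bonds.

Reaction I:
  Bonds broken (reactants):
    C-H: 4 × 429 = 1716
    Cl-Cl: 1 × 252 = 252
    Σ(broken) = 1968 kJ
  Bonds formed (products):
    C-Cl: 1 × 320 = 320
    C-H: 3 × 429 = 1287
    H-Cl: 1 × 442 = 442
    Σ(formed) = 2049 kJ
  ΔH_I = 1968 − 2049 = −81 kJ
Reaction II:
  Bonds broken (reactants):
    C-H: 4 × 429 = 1716
    O-H: 4 × 472 = 1888
    Σ(broken) = 3604 kJ
  Bonds formed (products):
    C=O: 2 × 824 = 1648
    H-H: 4 × 420 = 1680
    Σ(formed) = 3328 kJ
  ΔH_II = 3604 − 3328 = +276 kJ
ΔH_I − ΔH_II = −357 kJ, so reaction I has the more negative ΔH; |ΔH_I − ΔH_II| = 357 kJ.

Reaction I, by 357 kJ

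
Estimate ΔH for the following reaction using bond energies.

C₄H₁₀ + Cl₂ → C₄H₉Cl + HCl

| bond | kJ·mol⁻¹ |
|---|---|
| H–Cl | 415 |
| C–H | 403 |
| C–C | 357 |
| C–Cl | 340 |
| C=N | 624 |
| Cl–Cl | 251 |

Bonds broken (reactants):
  C–C: 3 × 357 = 1071
  C–H: 10 × 403 = 4030
  Cl–Cl: 1 × 251 = 251
  Σ(broken) = 5352 kJ
Bonds formed (products):
  C–C: 3 × 357 = 1071
  C–Cl: 1 × 340 = 340
  C–H: 9 × 403 = 3627
  H–Cl: 1 × 415 = 415
  Σ(formed) = 5453 kJ
ΔH = Σ(broken) − Σ(formed) = 5352 − 5453 = −101 kJ

ΔH ≈ −101 kJ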